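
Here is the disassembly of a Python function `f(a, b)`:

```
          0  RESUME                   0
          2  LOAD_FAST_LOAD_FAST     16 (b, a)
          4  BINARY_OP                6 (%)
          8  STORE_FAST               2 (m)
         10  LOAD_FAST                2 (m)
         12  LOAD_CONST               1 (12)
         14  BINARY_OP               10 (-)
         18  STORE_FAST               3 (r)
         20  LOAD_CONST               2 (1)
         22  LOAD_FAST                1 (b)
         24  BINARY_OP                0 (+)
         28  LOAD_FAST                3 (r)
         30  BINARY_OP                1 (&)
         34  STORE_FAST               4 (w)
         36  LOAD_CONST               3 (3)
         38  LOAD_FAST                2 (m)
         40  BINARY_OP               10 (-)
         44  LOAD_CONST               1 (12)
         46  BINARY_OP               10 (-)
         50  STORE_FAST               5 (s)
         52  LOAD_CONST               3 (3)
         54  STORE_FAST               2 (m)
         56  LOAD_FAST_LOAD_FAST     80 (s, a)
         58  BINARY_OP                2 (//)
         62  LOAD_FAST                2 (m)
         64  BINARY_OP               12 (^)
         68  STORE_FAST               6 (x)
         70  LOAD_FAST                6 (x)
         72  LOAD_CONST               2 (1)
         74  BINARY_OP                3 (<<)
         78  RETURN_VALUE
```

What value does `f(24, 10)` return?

-8

LOAD_FAST_LOAD_FAST b,a → push 10,24. Stack: [10, 24]
BINARY_OP % → 10 % 24 = 10. Stack: [10]
STORE_FAST m → m=10. Stack: []
LOAD_FAST m → push 10. Stack: [10]
LOAD_CONST → push 12. Stack: [10, 12]
BINARY_OP - → 10 - 12 = -2. Stack: [-2]
STORE_FAST r → r=-2. Stack: []
LOAD_CONST → push 1. Stack: [1]
LOAD_FAST b → push 10. Stack: [1, 10]
BINARY_OP + → 1 + 10 = 11. Stack: [11]
LOAD_FAST r → push -2. Stack: [11, -2]
BINARY_OP & → 11 & -2 = 10. Stack: [10]
STORE_FAST w → w=10. Stack: []
LOAD_CONST → push 3. Stack: [3]
LOAD_FAST m → push 10. Stack: [3, 10]
BINARY_OP - → 3 - 10 = -7. Stack: [-7]
LOAD_CONST → push 12. Stack: [-7, 12]
BINARY_OP - → -7 - 12 = -19. Stack: [-19]
STORE_FAST s → s=-19. Stack: []
LOAD_CONST → push 3. Stack: [3]
STORE_FAST m → m=3. Stack: []
LOAD_FAST_LOAD_FAST s,a → push -19,24. Stack: [-19, 24]
BINARY_OP // → -19 // 24 = -1. Stack: [-1]
LOAD_FAST m → push 3. Stack: [-1, 3]
BINARY_OP ^ → -1 ^ 3 = -4. Stack: [-4]
STORE_FAST x → x=-4. Stack: []
LOAD_FAST x → push -4. Stack: [-4]
LOAD_CONST → push 1. Stack: [-4, 1]
BINARY_OP << → -4 << 1 = -8. Stack: [-8]
RETURN_VALUE → return -8.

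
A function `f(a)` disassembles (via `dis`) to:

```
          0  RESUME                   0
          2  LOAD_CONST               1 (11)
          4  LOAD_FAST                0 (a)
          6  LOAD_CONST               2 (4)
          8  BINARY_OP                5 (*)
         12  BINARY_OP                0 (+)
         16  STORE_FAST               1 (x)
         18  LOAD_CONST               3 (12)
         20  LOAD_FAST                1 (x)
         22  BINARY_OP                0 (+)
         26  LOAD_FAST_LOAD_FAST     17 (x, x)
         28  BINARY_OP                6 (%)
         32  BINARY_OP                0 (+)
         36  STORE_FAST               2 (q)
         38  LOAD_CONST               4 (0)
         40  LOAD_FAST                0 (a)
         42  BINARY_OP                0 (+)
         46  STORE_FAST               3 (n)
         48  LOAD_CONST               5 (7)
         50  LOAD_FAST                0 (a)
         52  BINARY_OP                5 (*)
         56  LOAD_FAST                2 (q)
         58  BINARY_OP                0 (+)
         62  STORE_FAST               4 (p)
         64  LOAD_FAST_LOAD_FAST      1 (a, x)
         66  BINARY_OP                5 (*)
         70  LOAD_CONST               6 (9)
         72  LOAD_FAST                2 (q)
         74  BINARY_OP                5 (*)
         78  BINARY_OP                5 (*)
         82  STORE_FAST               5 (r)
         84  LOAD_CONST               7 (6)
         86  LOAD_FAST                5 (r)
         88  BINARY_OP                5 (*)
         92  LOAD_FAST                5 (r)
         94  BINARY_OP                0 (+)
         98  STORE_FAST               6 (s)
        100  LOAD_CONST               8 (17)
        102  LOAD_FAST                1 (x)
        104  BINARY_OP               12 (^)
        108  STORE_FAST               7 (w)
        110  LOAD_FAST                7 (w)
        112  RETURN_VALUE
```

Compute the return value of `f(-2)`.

LOAD_CONST → push 11. Stack: [11]
LOAD_FAST a → push -2. Stack: [11, -2]
LOAD_CONST → push 4. Stack: [11, -2, 4]
BINARY_OP * → -2 * 4 = -8. Stack: [11, -8]
BINARY_OP + → 11 + -8 = 3. Stack: [3]
STORE_FAST x → x=3. Stack: []
LOAD_CONST → push 12. Stack: [12]
LOAD_FAST x → push 3. Stack: [12, 3]
BINARY_OP + → 12 + 3 = 15. Stack: [15]
LOAD_FAST_LOAD_FAST x,x → push 3,3. Stack: [15, 3, 3]
BINARY_OP % → 3 % 3 = 0. Stack: [15, 0]
BINARY_OP + → 15 + 0 = 15. Stack: [15]
STORE_FAST q → q=15. Stack: []
LOAD_CONST → push 0. Stack: [0]
LOAD_FAST a → push -2. Stack: [0, -2]
BINARY_OP + → 0 + -2 = -2. Stack: [-2]
STORE_FAST n → n=-2. Stack: []
LOAD_CONST → push 7. Stack: [7]
LOAD_FAST a → push -2. Stack: [7, -2]
BINARY_OP * → 7 * -2 = -14. Stack: [-14]
LOAD_FAST q → push 15. Stack: [-14, 15]
BINARY_OP + → -14 + 15 = 1. Stack: [1]
STORE_FAST p → p=1. Stack: []
LOAD_FAST_LOAD_FAST a,x → push -2,3. Stack: [-2, 3]
BINARY_OP * → -2 * 3 = -6. Stack: [-6]
LOAD_CONST → push 9. Stack: [-6, 9]
LOAD_FAST q → push 15. Stack: [-6, 9, 15]
BINARY_OP * → 9 * 15 = 135. Stack: [-6, 135]
BINARY_OP * → -6 * 135 = -810. Stack: [-810]
STORE_FAST r → r=-810. Stack: []
LOAD_CONST → push 6. Stack: [6]
LOAD_FAST r → push -810. Stack: [6, -810]
BINARY_OP * → 6 * -810 = -4860. Stack: [-4860]
LOAD_FAST r → push -810. Stack: [-4860, -810]
BINARY_OP + → -4860 + -810 = -5670. Stack: [-5670]
STORE_FAST s → s=-5670. Stack: []
LOAD_CONST → push 17. Stack: [17]
LOAD_FAST x → push 3. Stack: [17, 3]
BINARY_OP ^ → 17 ^ 3 = 18. Stack: [18]
STORE_FAST w → w=18. Stack: []
LOAD_FAST w → push 18. Stack: [18]
RETURN_VALUE → return 18.

18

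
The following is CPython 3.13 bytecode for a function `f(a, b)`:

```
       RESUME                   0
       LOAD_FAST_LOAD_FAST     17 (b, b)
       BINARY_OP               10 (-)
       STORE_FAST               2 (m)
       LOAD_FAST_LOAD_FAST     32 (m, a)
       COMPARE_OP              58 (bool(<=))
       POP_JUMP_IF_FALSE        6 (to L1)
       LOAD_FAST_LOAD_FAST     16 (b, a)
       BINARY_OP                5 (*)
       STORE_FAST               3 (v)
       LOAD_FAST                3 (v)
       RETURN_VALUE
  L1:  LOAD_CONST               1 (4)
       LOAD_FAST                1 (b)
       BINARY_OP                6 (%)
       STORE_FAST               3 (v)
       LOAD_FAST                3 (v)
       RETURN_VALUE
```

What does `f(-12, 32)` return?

4

LOAD_FAST_LOAD_FAST b,b → push 32,32. Stack: [32, 32]
BINARY_OP - → 32 - 32 = 0. Stack: [0]
STORE_FAST m → m=0. Stack: []
LOAD_FAST_LOAD_FAST m,a → push 0,-12. Stack: [0, -12]
COMPARE_OP bool(<=) → 0 vs -12 = False. Stack: [False]
POP_JUMP_IF_FALSE → pop False; jump. Stack: []
LOAD_CONST → push 4. Stack: [4]
LOAD_FAST b → push 32. Stack: [4, 32]
BINARY_OP % → 4 % 32 = 4. Stack: [4]
STORE_FAST v → v=4. Stack: []
LOAD_FAST v → push 4. Stack: [4]
RETURN_VALUE → return 4.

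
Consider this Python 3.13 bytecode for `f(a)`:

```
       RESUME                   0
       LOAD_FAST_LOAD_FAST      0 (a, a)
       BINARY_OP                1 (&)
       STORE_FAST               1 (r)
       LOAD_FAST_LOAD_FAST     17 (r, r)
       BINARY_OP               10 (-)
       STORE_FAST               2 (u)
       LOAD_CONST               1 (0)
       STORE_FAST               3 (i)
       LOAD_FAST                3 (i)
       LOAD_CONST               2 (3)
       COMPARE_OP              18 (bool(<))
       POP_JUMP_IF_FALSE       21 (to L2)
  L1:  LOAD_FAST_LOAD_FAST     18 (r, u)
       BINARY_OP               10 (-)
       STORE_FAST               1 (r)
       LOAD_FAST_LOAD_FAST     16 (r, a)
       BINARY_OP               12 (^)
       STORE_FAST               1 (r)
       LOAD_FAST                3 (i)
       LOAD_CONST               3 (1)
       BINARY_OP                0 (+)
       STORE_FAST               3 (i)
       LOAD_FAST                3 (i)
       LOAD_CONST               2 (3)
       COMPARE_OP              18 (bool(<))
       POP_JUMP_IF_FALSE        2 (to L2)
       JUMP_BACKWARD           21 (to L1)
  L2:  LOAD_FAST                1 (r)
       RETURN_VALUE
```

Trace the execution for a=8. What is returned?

0

LOAD_FAST_LOAD_FAST a,a → push 8,8. Stack: [8, 8]
BINARY_OP & → 8 & 8 = 8. Stack: [8]
STORE_FAST r → r=8. Stack: []
LOAD_FAST_LOAD_FAST r,r → push 8,8. Stack: [8, 8]
BINARY_OP - → 8 - 8 = 0. Stack: [0]
STORE_FAST u → u=0. Stack: []
LOAD_CONST → push 0. Stack: [0]
STORE_FAST i → i=0. Stack: []
LOAD_FAST i → push 0. Stack: [0]
LOAD_CONST → push 3. Stack: [0, 3]
COMPARE_OP bool(<) → 0 vs 3 = True. Stack: [True]
POP_JUMP_IF_FALSE → pop True; no jump. Stack: []
LOAD_FAST_LOAD_FAST r,u → push 8,0. Stack: [8, 0]
BINARY_OP - → 8 - 0 = 8. Stack: [8]
STORE_FAST r → r=8. Stack: []
LOAD_FAST_LOAD_FAST r,a → push 8,8. Stack: [8, 8]
BINARY_OP ^ → 8 ^ 8 = 0. Stack: [0]
STORE_FAST r → r=0. Stack: []
LOAD_FAST i → push 0. Stack: [0]
LOAD_CONST → push 1. Stack: [0, 1]
BINARY_OP + → 0 + 1 = 1. Stack: [1]
STORE_FAST i → i=1. Stack: []
LOAD_FAST i → push 1. Stack: [1]
LOAD_CONST → push 3. Stack: [1, 3]
COMPARE_OP bool(<) → 1 vs 3 = True. Stack: [True]
POP_JUMP_IF_FALSE → pop True; no jump. Stack: []
LOAD_FAST_LOAD_FAST r,u → push 0,0. Stack: [0, 0]
BINARY_OP - → 0 - 0 = 0. Stack: [0]
STORE_FAST r → r=0. Stack: []
LOAD_FAST_LOAD_FAST r,a → push 0,8. Stack: [0, 8]
BINARY_OP ^ → 0 ^ 8 = 8. Stack: [8]
STORE_FAST r → r=8. Stack: []
LOAD_FAST i → push 1. Stack: [1]
LOAD_CONST → push 1. Stack: [1, 1]
BINARY_OP + → 1 + 1 = 2. Stack: [2]
STORE_FAST i → i=2. Stack: []
LOAD_FAST i → push 2. Stack: [2]
LOAD_CONST → push 3. Stack: [2, 3]
COMPARE_OP bool(<) → 2 vs 3 = True. Stack: [True]
POP_JUMP_IF_FALSE → pop True; no jump. Stack: []
LOAD_FAST_LOAD_FAST r,u → push 8,0. Stack: [8, 0]
BINARY_OP - → 8 - 0 = 8. Stack: [8]
STORE_FAST r → r=8. Stack: []
LOAD_FAST_LOAD_FAST r,a → push 8,8. Stack: [8, 8]
BINARY_OP ^ → 8 ^ 8 = 0. Stack: [0]
STORE_FAST r → r=0. Stack: []
LOAD_FAST i → push 2. Stack: [2]
LOAD_CONST → push 1. Stack: [2, 1]
BINARY_OP + → 2 + 1 = 3. Stack: [3]
STORE_FAST i → i=3. Stack: []
LOAD_FAST i → push 3. Stack: [3]
LOAD_CONST → push 3. Stack: [3, 3]
COMPARE_OP bool(<) → 3 vs 3 = False. Stack: [False]
POP_JUMP_IF_FALSE → pop False; jump. Stack: []
LOAD_FAST r → push 0. Stack: [0]
RETURN_VALUE → return 0.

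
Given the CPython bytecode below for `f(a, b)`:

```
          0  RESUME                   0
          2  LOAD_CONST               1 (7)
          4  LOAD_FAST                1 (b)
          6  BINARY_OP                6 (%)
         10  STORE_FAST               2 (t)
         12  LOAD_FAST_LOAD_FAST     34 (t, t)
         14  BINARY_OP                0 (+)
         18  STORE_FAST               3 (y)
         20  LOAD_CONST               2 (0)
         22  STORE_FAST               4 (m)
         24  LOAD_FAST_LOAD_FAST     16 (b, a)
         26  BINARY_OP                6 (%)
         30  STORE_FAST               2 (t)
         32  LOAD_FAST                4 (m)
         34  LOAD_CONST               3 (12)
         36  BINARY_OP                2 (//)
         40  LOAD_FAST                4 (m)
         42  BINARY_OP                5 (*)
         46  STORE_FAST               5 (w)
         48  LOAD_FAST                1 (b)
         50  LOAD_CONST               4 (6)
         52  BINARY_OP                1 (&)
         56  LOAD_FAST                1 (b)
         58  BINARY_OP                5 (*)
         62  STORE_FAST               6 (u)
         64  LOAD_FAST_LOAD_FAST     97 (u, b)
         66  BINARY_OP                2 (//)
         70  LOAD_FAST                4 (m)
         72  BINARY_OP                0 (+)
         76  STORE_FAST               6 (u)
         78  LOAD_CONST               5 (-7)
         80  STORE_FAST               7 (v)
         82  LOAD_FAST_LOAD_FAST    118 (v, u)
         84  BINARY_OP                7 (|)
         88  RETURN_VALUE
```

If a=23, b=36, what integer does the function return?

-3

LOAD_CONST → push 7. Stack: [7]
LOAD_FAST b → push 36. Stack: [7, 36]
BINARY_OP % → 7 % 36 = 7. Stack: [7]
STORE_FAST t → t=7. Stack: []
LOAD_FAST_LOAD_FAST t,t → push 7,7. Stack: [7, 7]
BINARY_OP + → 7 + 7 = 14. Stack: [14]
STORE_FAST y → y=14. Stack: []
LOAD_CONST → push 0. Stack: [0]
STORE_FAST m → m=0. Stack: []
LOAD_FAST_LOAD_FAST b,a → push 36,23. Stack: [36, 23]
BINARY_OP % → 36 % 23 = 13. Stack: [13]
STORE_FAST t → t=13. Stack: []
LOAD_FAST m → push 0. Stack: [0]
LOAD_CONST → push 12. Stack: [0, 12]
BINARY_OP // → 0 // 12 = 0. Stack: [0]
LOAD_FAST m → push 0. Stack: [0, 0]
BINARY_OP * → 0 * 0 = 0. Stack: [0]
STORE_FAST w → w=0. Stack: []
LOAD_FAST b → push 36. Stack: [36]
LOAD_CONST → push 6. Stack: [36, 6]
BINARY_OP & → 36 & 6 = 4. Stack: [4]
LOAD_FAST b → push 36. Stack: [4, 36]
BINARY_OP * → 4 * 36 = 144. Stack: [144]
STORE_FAST u → u=144. Stack: []
LOAD_FAST_LOAD_FAST u,b → push 144,36. Stack: [144, 36]
BINARY_OP // → 144 // 36 = 4. Stack: [4]
LOAD_FAST m → push 0. Stack: [4, 0]
BINARY_OP + → 4 + 0 = 4. Stack: [4]
STORE_FAST u → u=4. Stack: []
LOAD_CONST → push -7. Stack: [-7]
STORE_FAST v → v=-7. Stack: []
LOAD_FAST_LOAD_FAST v,u → push -7,4. Stack: [-7, 4]
BINARY_OP | → -7 | 4 = -3. Stack: [-3]
RETURN_VALUE → return -3.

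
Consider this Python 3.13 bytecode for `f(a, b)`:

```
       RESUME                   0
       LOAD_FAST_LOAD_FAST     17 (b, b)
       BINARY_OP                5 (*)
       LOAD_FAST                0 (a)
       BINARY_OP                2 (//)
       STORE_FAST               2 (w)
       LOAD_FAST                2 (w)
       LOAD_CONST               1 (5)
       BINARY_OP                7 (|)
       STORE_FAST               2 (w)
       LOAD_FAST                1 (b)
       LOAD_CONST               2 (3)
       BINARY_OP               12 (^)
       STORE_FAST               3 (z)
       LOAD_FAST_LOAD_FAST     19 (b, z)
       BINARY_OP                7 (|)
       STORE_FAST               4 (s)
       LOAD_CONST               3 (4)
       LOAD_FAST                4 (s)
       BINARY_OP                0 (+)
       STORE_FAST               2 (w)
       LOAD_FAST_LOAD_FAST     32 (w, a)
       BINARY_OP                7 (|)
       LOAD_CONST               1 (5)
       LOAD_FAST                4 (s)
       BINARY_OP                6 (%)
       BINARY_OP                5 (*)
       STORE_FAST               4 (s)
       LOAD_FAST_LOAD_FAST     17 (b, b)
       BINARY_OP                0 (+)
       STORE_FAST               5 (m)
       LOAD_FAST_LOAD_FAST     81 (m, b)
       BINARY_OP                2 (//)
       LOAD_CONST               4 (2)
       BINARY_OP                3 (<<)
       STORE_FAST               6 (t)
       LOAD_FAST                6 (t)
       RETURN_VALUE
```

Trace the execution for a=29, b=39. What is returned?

LOAD_FAST_LOAD_FAST b,b → push 39,39. Stack: [39, 39]
BINARY_OP * → 39 * 39 = 1521. Stack: [1521]
LOAD_FAST a → push 29. Stack: [1521, 29]
BINARY_OP // → 1521 // 29 = 52. Stack: [52]
STORE_FAST w → w=52. Stack: []
LOAD_FAST w → push 52. Stack: [52]
LOAD_CONST → push 5. Stack: [52, 5]
BINARY_OP | → 52 | 5 = 53. Stack: [53]
STORE_FAST w → w=53. Stack: []
LOAD_FAST b → push 39. Stack: [39]
LOAD_CONST → push 3. Stack: [39, 3]
BINARY_OP ^ → 39 ^ 3 = 36. Stack: [36]
STORE_FAST z → z=36. Stack: []
LOAD_FAST_LOAD_FAST b,z → push 39,36. Stack: [39, 36]
BINARY_OP | → 39 | 36 = 39. Stack: [39]
STORE_FAST s → s=39. Stack: []
LOAD_CONST → push 4. Stack: [4]
LOAD_FAST s → push 39. Stack: [4, 39]
BINARY_OP + → 4 + 39 = 43. Stack: [43]
STORE_FAST w → w=43. Stack: []
LOAD_FAST_LOAD_FAST w,a → push 43,29. Stack: [43, 29]
BINARY_OP | → 43 | 29 = 63. Stack: [63]
LOAD_CONST → push 5. Stack: [63, 5]
LOAD_FAST s → push 39. Stack: [63, 5, 39]
BINARY_OP % → 5 % 39 = 5. Stack: [63, 5]
BINARY_OP * → 63 * 5 = 315. Stack: [315]
STORE_FAST s → s=315. Stack: []
LOAD_FAST_LOAD_FAST b,b → push 39,39. Stack: [39, 39]
BINARY_OP + → 39 + 39 = 78. Stack: [78]
STORE_FAST m → m=78. Stack: []
LOAD_FAST_LOAD_FAST m,b → push 78,39. Stack: [78, 39]
BINARY_OP // → 78 // 39 = 2. Stack: [2]
LOAD_CONST → push 2. Stack: [2, 2]
BINARY_OP << → 2 << 2 = 8. Stack: [8]
STORE_FAST t → t=8. Stack: []
LOAD_FAST t → push 8. Stack: [8]
RETURN_VALUE → return 8.

8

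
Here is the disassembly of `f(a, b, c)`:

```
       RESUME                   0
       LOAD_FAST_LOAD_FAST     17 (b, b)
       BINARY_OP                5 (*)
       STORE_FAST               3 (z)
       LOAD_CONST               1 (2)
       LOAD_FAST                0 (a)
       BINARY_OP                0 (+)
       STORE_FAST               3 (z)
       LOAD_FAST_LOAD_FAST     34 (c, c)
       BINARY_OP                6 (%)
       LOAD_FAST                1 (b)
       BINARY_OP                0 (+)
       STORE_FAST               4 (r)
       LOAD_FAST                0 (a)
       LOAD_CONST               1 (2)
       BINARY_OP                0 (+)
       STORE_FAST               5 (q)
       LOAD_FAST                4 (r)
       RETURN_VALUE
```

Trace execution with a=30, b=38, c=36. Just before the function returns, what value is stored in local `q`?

LOAD_FAST_LOAD_FAST b,b → push 38,38. Stack: [38, 38]
BINARY_OP * → 38 * 38 = 1444. Stack: [1444]
STORE_FAST z → z=1444. Stack: []
LOAD_CONST → push 2. Stack: [2]
LOAD_FAST a → push 30. Stack: [2, 30]
BINARY_OP + → 2 + 30 = 32. Stack: [32]
STORE_FAST z → z=32. Stack: []
LOAD_FAST_LOAD_FAST c,c → push 36,36. Stack: [36, 36]
BINARY_OP % → 36 % 36 = 0. Stack: [0]
LOAD_FAST b → push 38. Stack: [0, 38]
BINARY_OP + → 0 + 38 = 38. Stack: [38]
STORE_FAST r → r=38. Stack: []
LOAD_FAST a → push 30. Stack: [30]
LOAD_CONST → push 2. Stack: [30, 2]
BINARY_OP + → 30 + 2 = 32. Stack: [32]
STORE_FAST q → q=32. Stack: []
LOAD_FAST r → push 38. Stack: [38]
RETURN_VALUE → return 38.

32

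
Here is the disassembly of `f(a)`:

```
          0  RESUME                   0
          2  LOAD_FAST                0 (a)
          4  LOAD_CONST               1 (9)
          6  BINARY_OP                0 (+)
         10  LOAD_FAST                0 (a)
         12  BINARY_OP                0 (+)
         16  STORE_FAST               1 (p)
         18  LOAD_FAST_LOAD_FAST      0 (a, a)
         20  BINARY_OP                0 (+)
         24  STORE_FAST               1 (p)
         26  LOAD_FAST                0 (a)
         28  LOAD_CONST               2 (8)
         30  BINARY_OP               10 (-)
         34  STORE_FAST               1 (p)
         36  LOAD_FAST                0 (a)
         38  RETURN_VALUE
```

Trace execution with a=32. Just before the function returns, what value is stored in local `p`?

24

LOAD_FAST a → push 32. Stack: [32]
LOAD_CONST → push 9. Stack: [32, 9]
BINARY_OP + → 32 + 9 = 41. Stack: [41]
LOAD_FAST a → push 32. Stack: [41, 32]
BINARY_OP + → 41 + 32 = 73. Stack: [73]
STORE_FAST p → p=73. Stack: []
LOAD_FAST_LOAD_FAST a,a → push 32,32. Stack: [32, 32]
BINARY_OP + → 32 + 32 = 64. Stack: [64]
STORE_FAST p → p=64. Stack: []
LOAD_FAST a → push 32. Stack: [32]
LOAD_CONST → push 8. Stack: [32, 8]
BINARY_OP - → 32 - 8 = 24. Stack: [24]
STORE_FAST p → p=24. Stack: []
LOAD_FAST a → push 32. Stack: [32]
RETURN_VALUE → return 32.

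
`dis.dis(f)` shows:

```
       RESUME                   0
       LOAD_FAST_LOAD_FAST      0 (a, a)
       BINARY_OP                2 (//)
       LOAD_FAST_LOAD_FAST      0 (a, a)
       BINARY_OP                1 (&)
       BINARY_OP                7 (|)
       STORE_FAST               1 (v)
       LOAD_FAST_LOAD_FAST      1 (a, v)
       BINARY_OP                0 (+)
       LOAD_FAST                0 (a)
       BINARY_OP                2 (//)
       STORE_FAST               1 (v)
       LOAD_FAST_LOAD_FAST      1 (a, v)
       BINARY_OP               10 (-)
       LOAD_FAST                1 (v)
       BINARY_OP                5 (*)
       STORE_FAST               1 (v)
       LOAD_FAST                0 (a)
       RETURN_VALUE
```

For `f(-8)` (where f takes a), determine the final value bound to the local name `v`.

-9

LOAD_FAST_LOAD_FAST a,a → push -8,-8. Stack: [-8, -8]
BINARY_OP // → -8 // -8 = 1. Stack: [1]
LOAD_FAST_LOAD_FAST a,a → push -8,-8. Stack: [1, -8, -8]
BINARY_OP & → -8 & -8 = -8. Stack: [1, -8]
BINARY_OP | → 1 | -8 = -7. Stack: [-7]
STORE_FAST v → v=-7. Stack: []
LOAD_FAST_LOAD_FAST a,v → push -8,-7. Stack: [-8, -7]
BINARY_OP + → -8 + -7 = -15. Stack: [-15]
LOAD_FAST a → push -8. Stack: [-15, -8]
BINARY_OP // → -15 // -8 = 1. Stack: [1]
STORE_FAST v → v=1. Stack: []
LOAD_FAST_LOAD_FAST a,v → push -8,1. Stack: [-8, 1]
BINARY_OP - → -8 - 1 = -9. Stack: [-9]
LOAD_FAST v → push 1. Stack: [-9, 1]
BINARY_OP * → -9 * 1 = -9. Stack: [-9]
STORE_FAST v → v=-9. Stack: []
LOAD_FAST a → push -8. Stack: [-8]
RETURN_VALUE → return -8.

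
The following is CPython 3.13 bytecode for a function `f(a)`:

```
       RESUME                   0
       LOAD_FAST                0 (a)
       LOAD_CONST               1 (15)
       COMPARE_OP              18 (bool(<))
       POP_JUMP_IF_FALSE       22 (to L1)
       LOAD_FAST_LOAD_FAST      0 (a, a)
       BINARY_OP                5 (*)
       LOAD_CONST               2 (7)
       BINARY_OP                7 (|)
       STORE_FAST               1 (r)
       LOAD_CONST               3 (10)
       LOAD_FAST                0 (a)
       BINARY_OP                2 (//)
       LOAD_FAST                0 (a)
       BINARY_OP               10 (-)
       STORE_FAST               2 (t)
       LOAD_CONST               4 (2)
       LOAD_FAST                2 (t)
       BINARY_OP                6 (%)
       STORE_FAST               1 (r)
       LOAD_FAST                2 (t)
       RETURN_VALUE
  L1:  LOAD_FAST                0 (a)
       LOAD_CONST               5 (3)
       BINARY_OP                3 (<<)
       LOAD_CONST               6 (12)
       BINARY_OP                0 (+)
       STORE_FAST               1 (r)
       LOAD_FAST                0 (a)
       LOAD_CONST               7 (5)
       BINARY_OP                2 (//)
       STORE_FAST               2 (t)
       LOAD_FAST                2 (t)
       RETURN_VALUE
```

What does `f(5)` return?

LOAD_FAST a → push 5. Stack: [5]
LOAD_CONST → push 15. Stack: [5, 15]
COMPARE_OP bool(<) → 5 vs 15 = True. Stack: [True]
POP_JUMP_IF_FALSE → pop True; no jump. Stack: []
LOAD_FAST_LOAD_FAST a,a → push 5,5. Stack: [5, 5]
BINARY_OP * → 5 * 5 = 25. Stack: [25]
LOAD_CONST → push 7. Stack: [25, 7]
BINARY_OP | → 25 | 7 = 31. Stack: [31]
STORE_FAST r → r=31. Stack: []
LOAD_CONST → push 10. Stack: [10]
LOAD_FAST a → push 5. Stack: [10, 5]
BINARY_OP // → 10 // 5 = 2. Stack: [2]
LOAD_FAST a → push 5. Stack: [2, 5]
BINARY_OP - → 2 - 5 = -3. Stack: [-3]
STORE_FAST t → t=-3. Stack: []
LOAD_CONST → push 2. Stack: [2]
LOAD_FAST t → push -3. Stack: [2, -3]
BINARY_OP % → 2 % -3 = -1. Stack: [-1]
STORE_FAST r → r=-1. Stack: []
LOAD_FAST t → push -3. Stack: [-3]
RETURN_VALUE → return -3.

-3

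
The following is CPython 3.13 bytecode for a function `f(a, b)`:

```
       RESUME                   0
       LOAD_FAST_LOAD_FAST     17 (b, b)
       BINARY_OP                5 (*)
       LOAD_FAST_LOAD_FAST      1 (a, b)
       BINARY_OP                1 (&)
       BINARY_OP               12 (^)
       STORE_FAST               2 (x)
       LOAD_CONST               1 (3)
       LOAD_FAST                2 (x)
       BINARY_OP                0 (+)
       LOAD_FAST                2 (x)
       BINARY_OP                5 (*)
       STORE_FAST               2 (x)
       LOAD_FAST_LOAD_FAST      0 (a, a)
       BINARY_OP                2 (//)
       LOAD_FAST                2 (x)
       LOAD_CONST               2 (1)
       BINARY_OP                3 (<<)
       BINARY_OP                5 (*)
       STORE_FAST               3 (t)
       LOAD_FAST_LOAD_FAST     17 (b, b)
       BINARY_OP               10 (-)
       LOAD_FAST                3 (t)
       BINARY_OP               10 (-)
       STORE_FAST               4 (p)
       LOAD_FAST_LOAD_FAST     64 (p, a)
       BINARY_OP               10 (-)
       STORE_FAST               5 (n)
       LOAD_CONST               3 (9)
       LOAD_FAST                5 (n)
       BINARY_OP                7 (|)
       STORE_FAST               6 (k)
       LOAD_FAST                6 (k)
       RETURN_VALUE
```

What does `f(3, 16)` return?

-132611

LOAD_FAST_LOAD_FAST b,b → push 16,16. Stack: [16, 16]
BINARY_OP * → 16 * 16 = 256. Stack: [256]
LOAD_FAST_LOAD_FAST a,b → push 3,16. Stack: [256, 3, 16]
BINARY_OP & → 3 & 16 = 0. Stack: [256, 0]
BINARY_OP ^ → 256 ^ 0 = 256. Stack: [256]
STORE_FAST x → x=256. Stack: []
LOAD_CONST → push 3. Stack: [3]
LOAD_FAST x → push 256. Stack: [3, 256]
BINARY_OP + → 3 + 256 = 259. Stack: [259]
LOAD_FAST x → push 256. Stack: [259, 256]
BINARY_OP * → 259 * 256 = 66304. Stack: [66304]
STORE_FAST x → x=66304. Stack: []
LOAD_FAST_LOAD_FAST a,a → push 3,3. Stack: [3, 3]
BINARY_OP // → 3 // 3 = 1. Stack: [1]
LOAD_FAST x → push 66304. Stack: [1, 66304]
LOAD_CONST → push 1. Stack: [1, 66304, 1]
BINARY_OP << → 66304 << 1 = 132608. Stack: [1, 132608]
BINARY_OP * → 1 * 132608 = 132608. Stack: [132608]
STORE_FAST t → t=132608. Stack: []
LOAD_FAST_LOAD_FAST b,b → push 16,16. Stack: [16, 16]
BINARY_OP - → 16 - 16 = 0. Stack: [0]
LOAD_FAST t → push 132608. Stack: [0, 132608]
BINARY_OP - → 0 - 132608 = -132608. Stack: [-132608]
STORE_FAST p → p=-132608. Stack: []
LOAD_FAST_LOAD_FAST p,a → push -132608,3. Stack: [-132608, 3]
BINARY_OP - → -132608 - 3 = -132611. Stack: [-132611]
STORE_FAST n → n=-132611. Stack: []
LOAD_CONST → push 9. Stack: [9]
LOAD_FAST n → push -132611. Stack: [9, -132611]
BINARY_OP | → 9 | -132611 = -132611. Stack: [-132611]
STORE_FAST k → k=-132611. Stack: []
LOAD_FAST k → push -132611. Stack: [-132611]
RETURN_VALUE → return -132611.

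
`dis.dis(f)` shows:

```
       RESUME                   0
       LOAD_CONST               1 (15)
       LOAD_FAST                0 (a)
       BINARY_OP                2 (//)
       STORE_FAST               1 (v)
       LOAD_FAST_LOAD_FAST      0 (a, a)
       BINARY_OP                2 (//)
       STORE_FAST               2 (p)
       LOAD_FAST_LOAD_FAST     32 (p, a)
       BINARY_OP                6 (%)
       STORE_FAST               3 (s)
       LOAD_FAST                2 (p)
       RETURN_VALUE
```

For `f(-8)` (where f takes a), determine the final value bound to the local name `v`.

-2

LOAD_CONST → push 15. Stack: [15]
LOAD_FAST a → push -8. Stack: [15, -8]
BINARY_OP // → 15 // -8 = -2. Stack: [-2]
STORE_FAST v → v=-2. Stack: []
LOAD_FAST_LOAD_FAST a,a → push -8,-8. Stack: [-8, -8]
BINARY_OP // → -8 // -8 = 1. Stack: [1]
STORE_FAST p → p=1. Stack: []
LOAD_FAST_LOAD_FAST p,a → push 1,-8. Stack: [1, -8]
BINARY_OP % → 1 % -8 = -7. Stack: [-7]
STORE_FAST s → s=-7. Stack: []
LOAD_FAST p → push 1. Stack: [1]
RETURN_VALUE → return 1.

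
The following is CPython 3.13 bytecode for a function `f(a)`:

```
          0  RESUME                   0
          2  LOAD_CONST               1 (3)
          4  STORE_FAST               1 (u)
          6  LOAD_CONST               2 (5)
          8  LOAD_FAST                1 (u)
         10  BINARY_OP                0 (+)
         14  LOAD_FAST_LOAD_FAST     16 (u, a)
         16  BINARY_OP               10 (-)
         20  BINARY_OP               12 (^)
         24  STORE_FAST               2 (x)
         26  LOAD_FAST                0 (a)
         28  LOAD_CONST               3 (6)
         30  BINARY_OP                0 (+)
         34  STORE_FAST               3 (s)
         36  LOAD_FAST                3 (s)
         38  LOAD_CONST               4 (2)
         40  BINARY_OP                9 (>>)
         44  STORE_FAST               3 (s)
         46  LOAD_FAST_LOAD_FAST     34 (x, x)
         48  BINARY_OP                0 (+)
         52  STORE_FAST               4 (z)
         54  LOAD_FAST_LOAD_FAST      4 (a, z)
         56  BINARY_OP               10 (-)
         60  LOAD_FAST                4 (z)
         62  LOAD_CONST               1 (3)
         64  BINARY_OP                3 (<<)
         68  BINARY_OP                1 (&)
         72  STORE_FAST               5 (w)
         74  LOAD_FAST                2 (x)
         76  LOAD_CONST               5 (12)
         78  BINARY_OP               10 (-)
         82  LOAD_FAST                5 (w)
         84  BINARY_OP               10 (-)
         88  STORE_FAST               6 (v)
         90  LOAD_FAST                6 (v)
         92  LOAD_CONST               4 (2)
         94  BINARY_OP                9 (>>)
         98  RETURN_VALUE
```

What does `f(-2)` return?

-48

LOAD_CONST → push 3. Stack: [3]
STORE_FAST u → u=3. Stack: []
LOAD_CONST → push 5. Stack: [5]
LOAD_FAST u → push 3. Stack: [5, 3]
BINARY_OP + → 5 + 3 = 8. Stack: [8]
LOAD_FAST_LOAD_FAST u,a → push 3,-2. Stack: [8, 3, -2]
BINARY_OP - → 3 - -2 = 5. Stack: [8, 5]
BINARY_OP ^ → 8 ^ 5 = 13. Stack: [13]
STORE_FAST x → x=13. Stack: []
LOAD_FAST a → push -2. Stack: [-2]
LOAD_CONST → push 6. Stack: [-2, 6]
BINARY_OP + → -2 + 6 = 4. Stack: [4]
STORE_FAST s → s=4. Stack: []
LOAD_FAST s → push 4. Stack: [4]
LOAD_CONST → push 2. Stack: [4, 2]
BINARY_OP >> → 4 >> 2 = 1. Stack: [1]
STORE_FAST s → s=1. Stack: []
LOAD_FAST_LOAD_FAST x,x → push 13,13. Stack: [13, 13]
BINARY_OP + → 13 + 13 = 26. Stack: [26]
STORE_FAST z → z=26. Stack: []
LOAD_FAST_LOAD_FAST a,z → push -2,26. Stack: [-2, 26]
BINARY_OP - → -2 - 26 = -28. Stack: [-28]
LOAD_FAST z → push 26. Stack: [-28, 26]
LOAD_CONST → push 3. Stack: [-28, 26, 3]
BINARY_OP << → 26 << 3 = 208. Stack: [-28, 208]
BINARY_OP & → -28 & 208 = 192. Stack: [192]
STORE_FAST w → w=192. Stack: []
LOAD_FAST x → push 13. Stack: [13]
LOAD_CONST → push 12. Stack: [13, 12]
BINARY_OP - → 13 - 12 = 1. Stack: [1]
LOAD_FAST w → push 192. Stack: [1, 192]
BINARY_OP - → 1 - 192 = -191. Stack: [-191]
STORE_FAST v → v=-191. Stack: []
LOAD_FAST v → push -191. Stack: [-191]
LOAD_CONST → push 2. Stack: [-191, 2]
BINARY_OP >> → -191 >> 2 = -48. Stack: [-48]
RETURN_VALUE → return -48.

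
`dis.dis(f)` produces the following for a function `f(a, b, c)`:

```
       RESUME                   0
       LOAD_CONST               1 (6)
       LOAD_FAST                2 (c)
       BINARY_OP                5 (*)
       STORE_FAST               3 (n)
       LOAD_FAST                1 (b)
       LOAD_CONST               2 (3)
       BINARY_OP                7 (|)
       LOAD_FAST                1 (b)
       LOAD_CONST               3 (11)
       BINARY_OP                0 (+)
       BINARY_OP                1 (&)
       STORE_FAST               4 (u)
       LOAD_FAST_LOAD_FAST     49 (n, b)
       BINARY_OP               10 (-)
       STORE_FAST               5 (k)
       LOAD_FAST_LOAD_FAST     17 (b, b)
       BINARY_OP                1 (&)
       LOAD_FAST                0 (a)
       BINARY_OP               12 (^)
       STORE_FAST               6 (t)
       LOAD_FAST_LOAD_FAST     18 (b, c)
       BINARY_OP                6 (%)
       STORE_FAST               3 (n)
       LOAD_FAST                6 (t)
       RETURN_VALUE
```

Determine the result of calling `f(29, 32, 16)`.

LOAD_CONST → push 6. Stack: [6]
LOAD_FAST c → push 16. Stack: [6, 16]
BINARY_OP * → 6 * 16 = 96. Stack: [96]
STORE_FAST n → n=96. Stack: []
LOAD_FAST b → push 32. Stack: [32]
LOAD_CONST → push 3. Stack: [32, 3]
BINARY_OP | → 32 | 3 = 35. Stack: [35]
LOAD_FAST b → push 32. Stack: [35, 32]
LOAD_CONST → push 11. Stack: [35, 32, 11]
BINARY_OP + → 32 + 11 = 43. Stack: [35, 43]
BINARY_OP & → 35 & 43 = 35. Stack: [35]
STORE_FAST u → u=35. Stack: []
LOAD_FAST_LOAD_FAST n,b → push 96,32. Stack: [96, 32]
BINARY_OP - → 96 - 32 = 64. Stack: [64]
STORE_FAST k → k=64. Stack: []
LOAD_FAST_LOAD_FAST b,b → push 32,32. Stack: [32, 32]
BINARY_OP & → 32 & 32 = 32. Stack: [32]
LOAD_FAST a → push 29. Stack: [32, 29]
BINARY_OP ^ → 32 ^ 29 = 61. Stack: [61]
STORE_FAST t → t=61. Stack: []
LOAD_FAST_LOAD_FAST b,c → push 32,16. Stack: [32, 16]
BINARY_OP % → 32 % 16 = 0. Stack: [0]
STORE_FAST n → n=0. Stack: []
LOAD_FAST t → push 61. Stack: [61]
RETURN_VALUE → return 61.

61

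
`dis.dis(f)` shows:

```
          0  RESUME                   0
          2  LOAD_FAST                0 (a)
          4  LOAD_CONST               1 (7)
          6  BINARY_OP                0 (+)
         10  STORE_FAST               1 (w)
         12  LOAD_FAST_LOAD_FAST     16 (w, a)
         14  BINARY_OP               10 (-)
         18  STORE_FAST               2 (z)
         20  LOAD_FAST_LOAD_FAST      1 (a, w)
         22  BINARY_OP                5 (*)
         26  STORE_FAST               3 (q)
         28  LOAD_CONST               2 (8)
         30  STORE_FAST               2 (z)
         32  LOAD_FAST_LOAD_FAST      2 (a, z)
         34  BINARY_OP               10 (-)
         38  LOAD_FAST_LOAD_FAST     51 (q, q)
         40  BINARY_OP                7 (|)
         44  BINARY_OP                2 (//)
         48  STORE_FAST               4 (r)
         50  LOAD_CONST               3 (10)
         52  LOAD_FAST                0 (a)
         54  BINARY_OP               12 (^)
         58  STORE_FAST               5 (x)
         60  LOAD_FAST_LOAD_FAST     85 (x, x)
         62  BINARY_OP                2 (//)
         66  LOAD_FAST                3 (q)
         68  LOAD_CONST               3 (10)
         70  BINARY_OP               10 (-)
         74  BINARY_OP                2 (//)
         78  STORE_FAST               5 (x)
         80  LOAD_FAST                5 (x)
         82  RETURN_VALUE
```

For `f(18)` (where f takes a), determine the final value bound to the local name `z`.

8

LOAD_FAST a → push 18. Stack: [18]
LOAD_CONST → push 7. Stack: [18, 7]
BINARY_OP + → 18 + 7 = 25. Stack: [25]
STORE_FAST w → w=25. Stack: []
LOAD_FAST_LOAD_FAST w,a → push 25,18. Stack: [25, 18]
BINARY_OP - → 25 - 18 = 7. Stack: [7]
STORE_FAST z → z=7. Stack: []
LOAD_FAST_LOAD_FAST a,w → push 18,25. Stack: [18, 25]
BINARY_OP * → 18 * 25 = 450. Stack: [450]
STORE_FAST q → q=450. Stack: []
LOAD_CONST → push 8. Stack: [8]
STORE_FAST z → z=8. Stack: []
LOAD_FAST_LOAD_FAST a,z → push 18,8. Stack: [18, 8]
BINARY_OP - → 18 - 8 = 10. Stack: [10]
LOAD_FAST_LOAD_FAST q,q → push 450,450. Stack: [10, 450, 450]
BINARY_OP | → 450 | 450 = 450. Stack: [10, 450]
BINARY_OP // → 10 // 450 = 0. Stack: [0]
STORE_FAST r → r=0. Stack: []
LOAD_CONST → push 10. Stack: [10]
LOAD_FAST a → push 18. Stack: [10, 18]
BINARY_OP ^ → 10 ^ 18 = 24. Stack: [24]
STORE_FAST x → x=24. Stack: []
LOAD_FAST_LOAD_FAST x,x → push 24,24. Stack: [24, 24]
BINARY_OP // → 24 // 24 = 1. Stack: [1]
LOAD_FAST q → push 450. Stack: [1, 450]
LOAD_CONST → push 10. Stack: [1, 450, 10]
BINARY_OP - → 450 - 10 = 440. Stack: [1, 440]
BINARY_OP // → 1 // 440 = 0. Stack: [0]
STORE_FAST x → x=0. Stack: []
LOAD_FAST x → push 0. Stack: [0]
RETURN_VALUE → return 0.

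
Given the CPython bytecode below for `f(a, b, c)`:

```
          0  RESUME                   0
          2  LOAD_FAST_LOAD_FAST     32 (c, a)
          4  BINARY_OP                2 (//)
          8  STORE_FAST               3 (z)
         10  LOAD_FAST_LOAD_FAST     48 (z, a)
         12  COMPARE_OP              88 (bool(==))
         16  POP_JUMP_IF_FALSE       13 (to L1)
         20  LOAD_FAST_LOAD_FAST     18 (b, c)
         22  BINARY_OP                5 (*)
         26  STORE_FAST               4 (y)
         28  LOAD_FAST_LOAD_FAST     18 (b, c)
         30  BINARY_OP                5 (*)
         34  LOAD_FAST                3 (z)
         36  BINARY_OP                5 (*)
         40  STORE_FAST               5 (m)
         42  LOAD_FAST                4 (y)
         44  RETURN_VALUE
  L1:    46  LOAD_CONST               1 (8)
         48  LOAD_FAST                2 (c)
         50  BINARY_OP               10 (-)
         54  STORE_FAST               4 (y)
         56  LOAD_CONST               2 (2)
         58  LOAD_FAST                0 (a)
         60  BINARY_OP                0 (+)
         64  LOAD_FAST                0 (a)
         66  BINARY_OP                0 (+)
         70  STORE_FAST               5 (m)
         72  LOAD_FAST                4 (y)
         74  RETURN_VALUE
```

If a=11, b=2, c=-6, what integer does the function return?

14

LOAD_FAST_LOAD_FAST c,a → push -6,11. Stack: [-6, 11]
BINARY_OP // → -6 // 11 = -1. Stack: [-1]
STORE_FAST z → z=-1. Stack: []
LOAD_FAST_LOAD_FAST z,a → push -1,11. Stack: [-1, 11]
COMPARE_OP bool(==) → -1 vs 11 = False. Stack: [False]
POP_JUMP_IF_FALSE → pop False; jump. Stack: []
LOAD_CONST → push 8. Stack: [8]
LOAD_FAST c → push -6. Stack: [8, -6]
BINARY_OP - → 8 - -6 = 14. Stack: [14]
STORE_FAST y → y=14. Stack: []
LOAD_CONST → push 2. Stack: [2]
LOAD_FAST a → push 11. Stack: [2, 11]
BINARY_OP + → 2 + 11 = 13. Stack: [13]
LOAD_FAST a → push 11. Stack: [13, 11]
BINARY_OP + → 13 + 11 = 24. Stack: [24]
STORE_FAST m → m=24. Stack: []
LOAD_FAST y → push 14. Stack: [14]
RETURN_VALUE → return 14.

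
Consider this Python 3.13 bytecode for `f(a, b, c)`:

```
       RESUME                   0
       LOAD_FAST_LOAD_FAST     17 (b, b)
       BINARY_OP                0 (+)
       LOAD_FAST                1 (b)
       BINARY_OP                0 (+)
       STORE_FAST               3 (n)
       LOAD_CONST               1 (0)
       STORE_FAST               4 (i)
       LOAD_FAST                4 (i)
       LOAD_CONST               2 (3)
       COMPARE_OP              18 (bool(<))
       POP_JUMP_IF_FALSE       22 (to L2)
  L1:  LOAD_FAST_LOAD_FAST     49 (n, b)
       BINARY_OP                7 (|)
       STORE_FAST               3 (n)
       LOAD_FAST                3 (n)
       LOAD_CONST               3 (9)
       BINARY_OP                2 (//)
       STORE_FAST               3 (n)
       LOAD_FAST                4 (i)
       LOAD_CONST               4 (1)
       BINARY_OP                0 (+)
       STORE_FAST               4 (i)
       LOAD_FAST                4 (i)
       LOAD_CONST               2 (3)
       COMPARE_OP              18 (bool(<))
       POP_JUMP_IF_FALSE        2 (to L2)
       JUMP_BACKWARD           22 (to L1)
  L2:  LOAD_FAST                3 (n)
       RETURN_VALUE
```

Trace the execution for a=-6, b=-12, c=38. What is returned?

-1

LOAD_FAST_LOAD_FAST b,b → push -12,-12. Stack: [-12, -12]
BINARY_OP + → -12 + -12 = -24. Stack: [-24]
LOAD_FAST b → push -12. Stack: [-24, -12]
BINARY_OP + → -24 + -12 = -36. Stack: [-36]
STORE_FAST n → n=-36. Stack: []
LOAD_CONST → push 0. Stack: [0]
STORE_FAST i → i=0. Stack: []
LOAD_FAST i → push 0. Stack: [0]
LOAD_CONST → push 3. Stack: [0, 3]
COMPARE_OP bool(<) → 0 vs 3 = True. Stack: [True]
POP_JUMP_IF_FALSE → pop True; no jump. Stack: []
LOAD_FAST_LOAD_FAST n,b → push -36,-12. Stack: [-36, -12]
BINARY_OP | → -36 | -12 = -4. Stack: [-4]
STORE_FAST n → n=-4. Stack: []
LOAD_FAST n → push -4. Stack: [-4]
LOAD_CONST → push 9. Stack: [-4, 9]
BINARY_OP // → -4 // 9 = -1. Stack: [-1]
STORE_FAST n → n=-1. Stack: []
LOAD_FAST i → push 0. Stack: [0]
LOAD_CONST → push 1. Stack: [0, 1]
BINARY_OP + → 0 + 1 = 1. Stack: [1]
STORE_FAST i → i=1. Stack: []
LOAD_FAST i → push 1. Stack: [1]
LOAD_CONST → push 3. Stack: [1, 3]
COMPARE_OP bool(<) → 1 vs 3 = True. Stack: [True]
POP_JUMP_IF_FALSE → pop True; no jump. Stack: []
LOAD_FAST_LOAD_FAST n,b → push -1,-12. Stack: [-1, -12]
BINARY_OP | → -1 | -12 = -1. Stack: [-1]
STORE_FAST n → n=-1. Stack: []
LOAD_FAST n → push -1. Stack: [-1]
LOAD_CONST → push 9. Stack: [-1, 9]
BINARY_OP // → -1 // 9 = -1. Stack: [-1]
STORE_FAST n → n=-1. Stack: []
LOAD_FAST i → push 1. Stack: [1]
LOAD_CONST → push 1. Stack: [1, 1]
BINARY_OP + → 1 + 1 = 2. Stack: [2]
STORE_FAST i → i=2. Stack: []
LOAD_FAST i → push 2. Stack: [2]
LOAD_CONST → push 3. Stack: [2, 3]
COMPARE_OP bool(<) → 2 vs 3 = True. Stack: [True]
POP_JUMP_IF_FALSE → pop True; no jump. Stack: []
LOAD_FAST_LOAD_FAST n,b → push -1,-12. Stack: [-1, -12]
BINARY_OP | → -1 | -12 = -1. Stack: [-1]
STORE_FAST n → n=-1. Stack: []
LOAD_FAST n → push -1. Stack: [-1]
LOAD_CONST → push 9. Stack: [-1, 9]
BINARY_OP // → -1 // 9 = -1. Stack: [-1]
STORE_FAST n → n=-1. Stack: []
LOAD_FAST i → push 2. Stack: [2]
LOAD_CONST → push 1. Stack: [2, 1]
BINARY_OP + → 2 + 1 = 3. Stack: [3]
STORE_FAST i → i=3. Stack: []
LOAD_FAST i → push 3. Stack: [3]
LOAD_CONST → push 3. Stack: [3, 3]
COMPARE_OP bool(<) → 3 vs 3 = False. Stack: [False]
POP_JUMP_IF_FALSE → pop False; jump. Stack: []
LOAD_FAST n → push -1. Stack: [-1]
RETURN_VALUE → return -1.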